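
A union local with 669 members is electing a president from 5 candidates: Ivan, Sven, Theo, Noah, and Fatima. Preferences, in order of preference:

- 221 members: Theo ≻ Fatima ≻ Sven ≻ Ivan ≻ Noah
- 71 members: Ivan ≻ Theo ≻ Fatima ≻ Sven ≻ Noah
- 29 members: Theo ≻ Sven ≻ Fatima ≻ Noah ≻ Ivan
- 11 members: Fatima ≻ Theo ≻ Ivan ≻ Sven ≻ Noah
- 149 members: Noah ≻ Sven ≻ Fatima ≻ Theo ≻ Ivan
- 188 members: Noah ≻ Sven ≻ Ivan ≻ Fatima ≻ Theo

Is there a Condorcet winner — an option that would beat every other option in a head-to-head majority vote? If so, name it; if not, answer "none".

Noah

Noah vs Ivan: 366–303 for Noah.
Noah vs Sven: 337–332 for Noah.
Noah vs Theo: 337–332 for Noah.
Noah vs Fatima: 337–332 for Noah.
Noah beats every other option head-to-head.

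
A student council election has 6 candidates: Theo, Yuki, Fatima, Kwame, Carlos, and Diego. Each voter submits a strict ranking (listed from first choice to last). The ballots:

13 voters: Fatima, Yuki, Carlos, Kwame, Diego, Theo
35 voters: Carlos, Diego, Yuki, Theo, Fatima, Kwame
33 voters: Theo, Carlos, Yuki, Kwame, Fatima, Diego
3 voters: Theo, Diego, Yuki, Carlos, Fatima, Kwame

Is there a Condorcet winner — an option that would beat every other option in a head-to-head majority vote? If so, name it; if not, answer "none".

Carlos

Carlos vs Theo: 48–36 for Carlos.
Carlos vs Yuki: 68–16 for Carlos.
Carlos vs Fatima: 71–13 for Carlos.
Carlos vs Kwame: 84–0 for Carlos.
Carlos vs Diego: 81–3 for Carlos.
Carlos beats every other option head-to-head.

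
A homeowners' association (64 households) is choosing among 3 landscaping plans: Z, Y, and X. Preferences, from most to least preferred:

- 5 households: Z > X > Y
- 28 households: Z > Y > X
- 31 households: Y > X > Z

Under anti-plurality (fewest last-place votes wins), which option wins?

Y

Last-place votes: Z 31, Y 5, X 28.
Y is ranked last by the fewest voters, so Y wins.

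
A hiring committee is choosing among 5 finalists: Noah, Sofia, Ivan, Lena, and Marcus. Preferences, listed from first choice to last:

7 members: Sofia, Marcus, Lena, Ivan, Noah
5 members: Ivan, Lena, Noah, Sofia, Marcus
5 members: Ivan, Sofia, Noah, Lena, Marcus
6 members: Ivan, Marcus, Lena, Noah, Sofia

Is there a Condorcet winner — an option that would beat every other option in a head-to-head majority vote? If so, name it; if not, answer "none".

Ivan vs Noah: 23–0 for Ivan.
Ivan vs Sofia: 16–7 for Ivan.
Ivan vs Lena: 16–7 for Ivan.
Ivan vs Marcus: 16–7 for Ivan.
Ivan beats every other option head-to-head.

Ivan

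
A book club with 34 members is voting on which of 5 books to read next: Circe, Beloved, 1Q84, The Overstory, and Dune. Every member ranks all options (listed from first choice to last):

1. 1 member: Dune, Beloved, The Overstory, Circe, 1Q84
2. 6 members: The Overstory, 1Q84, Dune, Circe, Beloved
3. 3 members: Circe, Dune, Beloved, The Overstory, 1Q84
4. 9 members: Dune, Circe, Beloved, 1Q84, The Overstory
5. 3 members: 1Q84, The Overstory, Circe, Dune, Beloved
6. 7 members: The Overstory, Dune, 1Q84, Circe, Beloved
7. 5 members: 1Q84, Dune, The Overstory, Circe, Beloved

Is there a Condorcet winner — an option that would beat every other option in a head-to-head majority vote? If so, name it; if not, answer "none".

Dune

Dune vs Circe: 28–6 for Dune.
Dune vs Beloved: 34–0 for Dune.
Dune vs 1Q84: 20–14 for Dune.
Dune vs The Overstory: 18–16 for Dune.
Dune beats every other option head-to-head.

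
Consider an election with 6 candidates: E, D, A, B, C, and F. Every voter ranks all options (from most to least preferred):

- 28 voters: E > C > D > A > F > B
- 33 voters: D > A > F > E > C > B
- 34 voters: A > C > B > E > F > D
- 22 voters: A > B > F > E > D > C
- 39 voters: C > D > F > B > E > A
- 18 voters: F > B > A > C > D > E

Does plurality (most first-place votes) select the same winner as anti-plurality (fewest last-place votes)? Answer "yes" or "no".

Plurality — first-place votes: E 28, D 33, A 56, B 0, C 39, F 18. Winner: A.
Anti-plurality — last-place votes: E 18, D 34, A 39, B 61, C 22, F 0. Winner: F.
The two methods disagree.

no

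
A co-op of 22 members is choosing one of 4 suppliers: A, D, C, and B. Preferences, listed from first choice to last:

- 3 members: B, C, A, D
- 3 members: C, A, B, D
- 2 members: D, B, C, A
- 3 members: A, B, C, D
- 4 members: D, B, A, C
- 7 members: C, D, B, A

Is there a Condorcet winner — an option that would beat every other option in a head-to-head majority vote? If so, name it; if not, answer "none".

none

Checking pairwise contests:
D beats A 13–9.
C beats D 16–6.
B beats C 12–10.
D beats B 13–9.
Every option loses at least one head-to-head, so there is no Condorcet winner.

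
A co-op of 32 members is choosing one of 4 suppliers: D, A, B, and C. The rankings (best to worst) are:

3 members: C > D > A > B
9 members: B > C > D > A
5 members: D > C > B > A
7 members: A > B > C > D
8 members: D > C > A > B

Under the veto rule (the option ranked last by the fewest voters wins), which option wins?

Last-place votes: D 7, A 14, B 11, C 0.
C is ranked last by the fewest voters, so C wins.

C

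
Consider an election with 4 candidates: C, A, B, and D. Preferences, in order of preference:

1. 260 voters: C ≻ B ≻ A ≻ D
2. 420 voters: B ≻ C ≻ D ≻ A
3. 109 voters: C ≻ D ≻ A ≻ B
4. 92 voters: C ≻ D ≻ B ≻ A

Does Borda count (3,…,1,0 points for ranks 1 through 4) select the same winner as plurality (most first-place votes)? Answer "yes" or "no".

Borda — scores: C 2223, A 369, B 1872, D 822. Winner: C.
Plurality — first-place votes: C 461, A 0, B 420, D 0. Winner: C.
The two methods agree.

yes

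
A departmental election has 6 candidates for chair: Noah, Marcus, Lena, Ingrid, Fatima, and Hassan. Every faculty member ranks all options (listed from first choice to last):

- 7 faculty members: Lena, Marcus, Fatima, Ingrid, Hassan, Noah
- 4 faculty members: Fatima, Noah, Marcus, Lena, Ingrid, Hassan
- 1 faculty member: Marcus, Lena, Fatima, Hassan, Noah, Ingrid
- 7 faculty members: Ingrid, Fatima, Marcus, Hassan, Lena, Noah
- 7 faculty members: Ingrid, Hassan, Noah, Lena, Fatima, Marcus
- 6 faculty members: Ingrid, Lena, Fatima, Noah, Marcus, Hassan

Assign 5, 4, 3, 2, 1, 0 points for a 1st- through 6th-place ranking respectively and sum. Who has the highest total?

Ingrid

Noah: 7·0 + 4·4 + 1·1 + 7·0 + 7·3 + 6·2 = 50
Marcus: 7·4 + 4·3 + 1·5 + 7·3 + 7·0 + 6·1 = 72
Lena: 7·5 + 4·2 + 1·4 + 7·1 + 7·2 + 6·4 = 92
Ingrid: 7·2 + 4·1 + 1·0 + 7·5 + 7·5 + 6·5 = 118
Fatima: 7·3 + 4·5 + 1·3 + 7·4 + 7·1 + 6·3 = 97
Hassan: 7·1 + 4·0 + 1·2 + 7·2 + 7·4 + 6·0 = 51
Ingrid has the highest Borda score (118).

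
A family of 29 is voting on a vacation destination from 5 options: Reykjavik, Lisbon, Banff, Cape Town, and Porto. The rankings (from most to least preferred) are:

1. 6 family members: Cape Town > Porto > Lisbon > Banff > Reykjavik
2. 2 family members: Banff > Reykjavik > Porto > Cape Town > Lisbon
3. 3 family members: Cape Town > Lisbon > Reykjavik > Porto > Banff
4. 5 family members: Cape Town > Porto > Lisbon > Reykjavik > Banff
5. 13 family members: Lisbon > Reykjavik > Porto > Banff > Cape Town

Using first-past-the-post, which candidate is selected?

First-place votes: Reykjavik 0, Lisbon 13, Banff 2, Cape Town 14, Porto 0.
Cape Town has the most first-place votes.

Cape Town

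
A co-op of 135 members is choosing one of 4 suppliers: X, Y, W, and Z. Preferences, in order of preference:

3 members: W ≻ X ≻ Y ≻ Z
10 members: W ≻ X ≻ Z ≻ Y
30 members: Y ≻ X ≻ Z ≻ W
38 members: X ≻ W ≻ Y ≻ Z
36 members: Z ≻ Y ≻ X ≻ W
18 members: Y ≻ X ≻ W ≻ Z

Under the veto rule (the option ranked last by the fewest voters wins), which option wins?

X

Last-place votes: X 0, Y 10, W 66, Z 59.
X is ranked last by the fewest voters, so X wins.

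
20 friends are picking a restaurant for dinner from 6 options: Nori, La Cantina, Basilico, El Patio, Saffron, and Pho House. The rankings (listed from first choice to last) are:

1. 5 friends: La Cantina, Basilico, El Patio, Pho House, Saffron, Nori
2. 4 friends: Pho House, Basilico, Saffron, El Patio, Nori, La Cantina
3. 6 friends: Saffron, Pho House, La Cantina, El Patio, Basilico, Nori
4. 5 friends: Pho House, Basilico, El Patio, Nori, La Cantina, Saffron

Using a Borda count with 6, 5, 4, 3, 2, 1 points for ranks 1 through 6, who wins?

Pho House

Nori: 5·1 + 4·2 + 6·1 + 5·3 = 34
La Cantina: 5·6 + 4·1 + 6·4 + 5·2 = 68
Basilico: 5·5 + 4·5 + 6·2 + 5·5 = 82
El Patio: 5·4 + 4·3 + 6·3 + 5·4 = 70
Saffron: 5·2 + 4·4 + 6·6 + 5·1 = 67
Pho House: 5·3 + 4·6 + 6·5 + 5·6 = 99
Pho House has the highest Borda score (99).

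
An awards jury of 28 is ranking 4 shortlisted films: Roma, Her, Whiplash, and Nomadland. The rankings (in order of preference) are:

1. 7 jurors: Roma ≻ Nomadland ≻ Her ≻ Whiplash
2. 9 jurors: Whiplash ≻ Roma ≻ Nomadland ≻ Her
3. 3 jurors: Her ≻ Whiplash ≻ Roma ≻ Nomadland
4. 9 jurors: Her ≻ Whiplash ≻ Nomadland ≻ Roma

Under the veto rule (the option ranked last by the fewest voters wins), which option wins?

Nomadland

Last-place votes: Roma 9, Her 9, Whiplash 7, Nomadland 3.
Nomadland is ranked last by the fewest voters, so Nomadland wins.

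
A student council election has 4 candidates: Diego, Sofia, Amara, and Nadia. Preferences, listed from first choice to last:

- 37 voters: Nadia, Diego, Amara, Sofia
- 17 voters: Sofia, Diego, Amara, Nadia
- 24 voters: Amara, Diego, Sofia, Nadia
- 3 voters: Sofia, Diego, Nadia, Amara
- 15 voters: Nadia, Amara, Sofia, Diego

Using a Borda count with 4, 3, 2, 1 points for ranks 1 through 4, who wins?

Diego

Diego: 37·3 + 17·3 + 24·3 + 3·3 + 15·1 = 258
Sofia: 37·1 + 17·4 + 24·2 + 3·4 + 15·2 = 195
Amara: 37·2 + 17·2 + 24·4 + 3·1 + 15·3 = 252
Nadia: 37·4 + 17·1 + 24·1 + 3·2 + 15·4 = 255
Diego has the highest Borda score (258).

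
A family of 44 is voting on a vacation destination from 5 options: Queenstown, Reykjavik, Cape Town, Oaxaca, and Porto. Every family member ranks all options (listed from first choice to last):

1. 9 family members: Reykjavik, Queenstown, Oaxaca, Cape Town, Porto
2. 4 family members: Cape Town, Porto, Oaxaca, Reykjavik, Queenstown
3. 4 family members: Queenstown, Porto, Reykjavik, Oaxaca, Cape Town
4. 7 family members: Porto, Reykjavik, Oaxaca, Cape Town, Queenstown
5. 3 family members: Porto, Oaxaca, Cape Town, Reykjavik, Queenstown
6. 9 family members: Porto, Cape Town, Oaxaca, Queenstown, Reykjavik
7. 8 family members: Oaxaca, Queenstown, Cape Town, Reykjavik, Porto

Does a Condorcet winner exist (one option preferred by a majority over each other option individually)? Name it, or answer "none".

Porto vs Queenstown: 23–21 for Porto.
Porto vs Reykjavik: 27–17 for Porto.
Porto vs Cape Town: 23–21 for Porto.
Porto vs Oaxaca: 27–17 for Porto.
Porto beats every other option head-to-head.

Porto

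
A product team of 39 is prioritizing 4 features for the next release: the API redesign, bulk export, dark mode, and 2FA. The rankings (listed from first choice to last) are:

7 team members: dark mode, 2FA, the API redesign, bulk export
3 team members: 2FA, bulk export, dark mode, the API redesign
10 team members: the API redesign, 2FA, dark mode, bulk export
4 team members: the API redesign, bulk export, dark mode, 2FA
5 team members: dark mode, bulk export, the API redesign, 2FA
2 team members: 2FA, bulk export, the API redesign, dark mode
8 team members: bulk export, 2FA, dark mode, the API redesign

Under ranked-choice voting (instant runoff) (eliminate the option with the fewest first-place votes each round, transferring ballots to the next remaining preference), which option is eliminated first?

Round 1: the API redesign 14, bulk export 8, dark mode 12, 2FA 5. Eliminate 2FA.

2FA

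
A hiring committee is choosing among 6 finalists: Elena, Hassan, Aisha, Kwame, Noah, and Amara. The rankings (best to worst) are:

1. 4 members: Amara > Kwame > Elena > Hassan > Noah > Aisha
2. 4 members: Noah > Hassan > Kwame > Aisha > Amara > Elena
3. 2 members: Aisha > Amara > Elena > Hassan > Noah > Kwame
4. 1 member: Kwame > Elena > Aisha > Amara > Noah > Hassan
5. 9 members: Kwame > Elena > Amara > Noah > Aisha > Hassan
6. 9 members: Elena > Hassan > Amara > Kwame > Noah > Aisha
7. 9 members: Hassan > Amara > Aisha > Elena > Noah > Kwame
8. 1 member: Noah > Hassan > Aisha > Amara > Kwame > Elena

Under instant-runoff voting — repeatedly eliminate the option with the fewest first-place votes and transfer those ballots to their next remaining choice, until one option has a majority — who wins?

Hassan

Round 1: Elena 9, Hassan 9, Aisha 2, Kwame 10, Noah 5, Amara 4. Eliminate Aisha.
Round 2: Elena 9, Hassan 9, Kwame 10, Noah 5, Amara 6. Eliminate Noah.
Round 3: Elena 9, Hassan 14, Kwame 10, Amara 6. Eliminate Amara.
Round 4: Elena 11, Hassan 14, Kwame 14. Eliminate Elena.
Round 5: Hassan 25, Kwame 14. Hassan has a majority.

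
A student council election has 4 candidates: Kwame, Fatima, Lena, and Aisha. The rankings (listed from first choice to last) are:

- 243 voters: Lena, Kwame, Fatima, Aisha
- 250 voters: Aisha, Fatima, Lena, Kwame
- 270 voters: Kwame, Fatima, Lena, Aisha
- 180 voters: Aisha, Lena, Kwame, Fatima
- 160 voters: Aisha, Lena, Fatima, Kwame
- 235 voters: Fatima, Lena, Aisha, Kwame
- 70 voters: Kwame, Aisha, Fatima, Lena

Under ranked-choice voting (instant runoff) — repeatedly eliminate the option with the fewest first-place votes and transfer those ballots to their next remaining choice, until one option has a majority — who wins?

Round 1: Kwame 340, Fatima 235, Lena 243, Aisha 590. Eliminate Fatima.
Round 2: Kwame 340, Lena 478, Aisha 590. Eliminate Kwame.
Round 3: Lena 748, Aisha 660. Lena has a majority.

Lena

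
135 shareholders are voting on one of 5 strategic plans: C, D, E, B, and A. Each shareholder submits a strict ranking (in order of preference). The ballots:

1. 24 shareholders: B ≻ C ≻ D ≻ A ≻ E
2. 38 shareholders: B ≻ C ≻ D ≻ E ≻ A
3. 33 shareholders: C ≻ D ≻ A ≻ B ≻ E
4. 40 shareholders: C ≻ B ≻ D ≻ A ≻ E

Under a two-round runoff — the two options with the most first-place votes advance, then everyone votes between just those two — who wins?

C

Round 1 first-place votes: C 73, D 0, E 0, B 62, A 0.
C and B advance.
Runoff: C is preferred to B by 73 voters; B by 62.
C wins the runoff.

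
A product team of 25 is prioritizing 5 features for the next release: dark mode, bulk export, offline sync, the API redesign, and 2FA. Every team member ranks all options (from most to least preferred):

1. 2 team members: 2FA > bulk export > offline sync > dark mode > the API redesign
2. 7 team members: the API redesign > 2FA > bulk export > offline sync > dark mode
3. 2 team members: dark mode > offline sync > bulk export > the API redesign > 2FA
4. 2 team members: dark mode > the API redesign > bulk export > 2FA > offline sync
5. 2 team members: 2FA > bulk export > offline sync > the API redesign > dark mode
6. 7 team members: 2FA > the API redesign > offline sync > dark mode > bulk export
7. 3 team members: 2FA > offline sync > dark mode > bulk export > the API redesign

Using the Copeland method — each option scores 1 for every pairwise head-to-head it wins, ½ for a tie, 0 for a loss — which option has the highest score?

2FA

dark mode: beats bulk export; loses to offline sync, the API redesign, and 2FA → score 1.
bulk export: beats offline sync; loses to dark mode, the API redesign, and 2FA → score 1.
offline sync: beats dark mode; loses to bulk export, the API redesign, and 2FA → score 1.
the API redesign: beats dark mode, bulk export, and offline sync; loses to 2FA → score 3.
2FA: beats dark mode, bulk export, offline sync, and the API redesign → score 4.
2FA has the best pairwise record.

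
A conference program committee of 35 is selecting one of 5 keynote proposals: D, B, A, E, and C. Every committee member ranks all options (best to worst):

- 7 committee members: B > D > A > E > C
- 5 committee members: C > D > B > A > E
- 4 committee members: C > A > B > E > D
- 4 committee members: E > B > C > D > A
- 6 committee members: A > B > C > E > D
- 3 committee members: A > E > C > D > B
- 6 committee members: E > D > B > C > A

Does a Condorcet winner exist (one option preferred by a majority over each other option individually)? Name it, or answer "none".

B

B vs D: 21–14 for B.
B vs A: 22–13 for B.
B vs E: 22–13 for B.
B vs C: 23–12 for B.
B beats every other option head-to-head.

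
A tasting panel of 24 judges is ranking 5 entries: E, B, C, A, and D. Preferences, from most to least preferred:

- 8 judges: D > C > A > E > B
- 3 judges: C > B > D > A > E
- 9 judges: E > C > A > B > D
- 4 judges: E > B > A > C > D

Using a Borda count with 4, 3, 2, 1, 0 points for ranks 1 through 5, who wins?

C

E: 8·1 + 3·0 + 9·4 + 4·4 = 60
B: 8·0 + 3·3 + 9·1 + 4·3 = 30
C: 8·3 + 3·4 + 9·3 + 4·1 = 67
A: 8·2 + 3·1 + 9·2 + 4·2 = 45
D: 8·4 + 3·2 + 9·0 + 4·0 = 38
C has the highest Borda score (67).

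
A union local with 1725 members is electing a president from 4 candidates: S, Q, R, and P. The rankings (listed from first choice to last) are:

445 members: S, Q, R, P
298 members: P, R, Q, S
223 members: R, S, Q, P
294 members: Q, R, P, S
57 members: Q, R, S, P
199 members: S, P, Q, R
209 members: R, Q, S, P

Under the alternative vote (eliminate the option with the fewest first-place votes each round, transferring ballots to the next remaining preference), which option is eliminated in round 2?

Q

Round 1: S 644, Q 351, R 432, P 298. Eliminate P.
Round 2: S 644, Q 351, R 730. Eliminate Q.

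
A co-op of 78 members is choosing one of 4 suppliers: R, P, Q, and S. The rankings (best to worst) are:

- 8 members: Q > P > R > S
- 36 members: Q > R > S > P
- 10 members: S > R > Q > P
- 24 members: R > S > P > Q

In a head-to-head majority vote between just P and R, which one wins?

Voters preferring P to R: 8; preferring R to P: 70.
R wins the head-to-head.

R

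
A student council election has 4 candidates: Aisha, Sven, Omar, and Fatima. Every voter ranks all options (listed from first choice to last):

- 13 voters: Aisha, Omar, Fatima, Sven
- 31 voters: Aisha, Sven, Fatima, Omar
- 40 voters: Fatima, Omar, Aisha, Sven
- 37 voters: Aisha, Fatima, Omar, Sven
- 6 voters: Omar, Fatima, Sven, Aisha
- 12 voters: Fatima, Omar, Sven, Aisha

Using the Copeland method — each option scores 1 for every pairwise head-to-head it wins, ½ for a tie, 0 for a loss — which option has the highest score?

Aisha

Aisha: beats Sven, Omar, and Fatima → score 3.
Sven: loses to Aisha, Omar, and Fatima → score 0.
Omar: beats Sven; loses to Aisha and Fatima → score 1.
Fatima: beats Sven and Omar; loses to Aisha → score 2.
Aisha has the best pairwise record.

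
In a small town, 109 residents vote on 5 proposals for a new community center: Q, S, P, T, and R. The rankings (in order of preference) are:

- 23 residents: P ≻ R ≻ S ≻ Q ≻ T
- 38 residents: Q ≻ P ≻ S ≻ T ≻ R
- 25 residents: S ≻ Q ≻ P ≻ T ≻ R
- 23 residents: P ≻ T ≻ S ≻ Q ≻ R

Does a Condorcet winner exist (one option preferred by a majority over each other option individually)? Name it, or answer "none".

none

Checking pairwise contests:
S beats Q 71–38.
P beats S 84–25.
Q beats P 63–46.
Q beats T 86–23.
Q beats R 86–23.
Every option loses at least one head-to-head, so there is no Condorcet winner.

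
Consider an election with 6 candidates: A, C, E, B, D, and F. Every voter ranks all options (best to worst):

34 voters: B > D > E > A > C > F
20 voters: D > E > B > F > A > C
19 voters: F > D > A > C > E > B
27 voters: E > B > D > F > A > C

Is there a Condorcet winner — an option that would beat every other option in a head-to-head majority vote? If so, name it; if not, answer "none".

Checking pairwise contests:
E beats A 81–19.
A beats C 100–0.
D beats E 73–27.
E beats B 66–34.
B beats D 61–39.
E beats F 81–19.
Every option loses at least one head-to-head, so there is no Condorcet winner.

none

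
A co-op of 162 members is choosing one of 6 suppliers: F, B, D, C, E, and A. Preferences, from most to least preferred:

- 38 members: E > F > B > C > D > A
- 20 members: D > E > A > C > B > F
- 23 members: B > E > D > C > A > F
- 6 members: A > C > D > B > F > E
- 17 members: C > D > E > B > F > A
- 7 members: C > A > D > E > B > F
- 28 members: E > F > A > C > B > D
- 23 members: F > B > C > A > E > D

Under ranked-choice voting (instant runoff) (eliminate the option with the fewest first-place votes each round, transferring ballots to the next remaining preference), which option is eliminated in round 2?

Round 1: F 23, B 23, D 20, C 24, E 66, A 6. Eliminate A.
Round 2: F 23, B 23, D 20, C 30, E 66. Eliminate D.

D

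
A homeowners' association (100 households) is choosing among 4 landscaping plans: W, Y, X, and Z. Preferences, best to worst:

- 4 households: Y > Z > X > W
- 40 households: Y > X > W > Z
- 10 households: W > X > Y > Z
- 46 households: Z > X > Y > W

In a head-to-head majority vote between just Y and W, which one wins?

Y

Voters preferring Y to W: 90; preferring W to Y: 10.
Y wins the head-to-head.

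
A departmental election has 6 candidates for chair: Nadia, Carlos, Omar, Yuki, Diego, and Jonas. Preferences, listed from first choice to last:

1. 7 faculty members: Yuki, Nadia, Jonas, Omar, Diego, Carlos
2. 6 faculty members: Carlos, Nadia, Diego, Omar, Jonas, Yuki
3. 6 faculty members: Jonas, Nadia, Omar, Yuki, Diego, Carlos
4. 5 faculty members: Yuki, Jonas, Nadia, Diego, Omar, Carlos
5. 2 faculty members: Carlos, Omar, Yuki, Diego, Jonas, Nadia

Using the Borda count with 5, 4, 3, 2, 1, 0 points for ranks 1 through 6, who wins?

Nadia

Nadia: 7·4 + 6·4 + 6·4 + 5·3 + 2·0 = 91
Carlos: 7·0 + 6·5 + 6·0 + 5·0 + 2·5 = 40
Omar: 7·2 + 6·2 + 6·3 + 5·1 + 2·4 = 57
Yuki: 7·5 + 6·0 + 6·2 + 5·5 + 2·3 = 78
Diego: 7·1 + 6·3 + 6·1 + 5·2 + 2·2 = 45
Jonas: 7·3 + 6·1 + 6·5 + 5·4 + 2·1 = 79
Nadia has the highest Borda score (91).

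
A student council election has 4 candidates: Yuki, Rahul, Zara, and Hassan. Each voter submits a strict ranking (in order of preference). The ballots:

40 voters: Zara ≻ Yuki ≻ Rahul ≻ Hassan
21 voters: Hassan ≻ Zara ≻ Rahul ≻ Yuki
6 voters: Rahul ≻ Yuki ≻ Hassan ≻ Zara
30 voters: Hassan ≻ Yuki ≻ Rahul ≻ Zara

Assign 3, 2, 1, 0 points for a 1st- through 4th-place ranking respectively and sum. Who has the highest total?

Yuki: 40·2 + 21·0 + 6·2 + 30·2 = 152
Rahul: 40·1 + 21·1 + 6·3 + 30·1 = 109
Zara: 40·3 + 21·2 + 6·0 + 30·0 = 162
Hassan: 40·0 + 21·3 + 6·1 + 30·3 = 159
Zara has the highest Borda score (162).

Zara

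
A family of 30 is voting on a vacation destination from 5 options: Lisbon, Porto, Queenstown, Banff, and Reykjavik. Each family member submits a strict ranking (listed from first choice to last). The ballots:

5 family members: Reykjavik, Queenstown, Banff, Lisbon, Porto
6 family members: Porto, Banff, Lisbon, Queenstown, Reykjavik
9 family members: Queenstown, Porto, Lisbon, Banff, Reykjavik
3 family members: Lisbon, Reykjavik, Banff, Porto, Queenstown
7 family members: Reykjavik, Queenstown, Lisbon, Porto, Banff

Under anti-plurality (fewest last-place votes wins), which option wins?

Lisbon

Last-place votes: Lisbon 0, Porto 5, Queenstown 3, Banff 7, Reykjavik 15.
Lisbon is ranked last by the fewest voters, so Lisbon wins.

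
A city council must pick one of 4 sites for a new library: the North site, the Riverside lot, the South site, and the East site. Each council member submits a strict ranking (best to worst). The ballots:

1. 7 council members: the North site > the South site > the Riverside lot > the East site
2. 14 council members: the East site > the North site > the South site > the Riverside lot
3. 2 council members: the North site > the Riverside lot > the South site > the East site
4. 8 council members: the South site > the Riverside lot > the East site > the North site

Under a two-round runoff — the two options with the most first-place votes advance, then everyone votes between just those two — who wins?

the East site

Round 1 first-place votes: the North site 9, the Riverside lot 0, the South site 8, the East site 14.
the East site and the North site advance.
Runoff: the East site is preferred to the North site by 22 voters; the North site by 9.
the East site wins the runoff.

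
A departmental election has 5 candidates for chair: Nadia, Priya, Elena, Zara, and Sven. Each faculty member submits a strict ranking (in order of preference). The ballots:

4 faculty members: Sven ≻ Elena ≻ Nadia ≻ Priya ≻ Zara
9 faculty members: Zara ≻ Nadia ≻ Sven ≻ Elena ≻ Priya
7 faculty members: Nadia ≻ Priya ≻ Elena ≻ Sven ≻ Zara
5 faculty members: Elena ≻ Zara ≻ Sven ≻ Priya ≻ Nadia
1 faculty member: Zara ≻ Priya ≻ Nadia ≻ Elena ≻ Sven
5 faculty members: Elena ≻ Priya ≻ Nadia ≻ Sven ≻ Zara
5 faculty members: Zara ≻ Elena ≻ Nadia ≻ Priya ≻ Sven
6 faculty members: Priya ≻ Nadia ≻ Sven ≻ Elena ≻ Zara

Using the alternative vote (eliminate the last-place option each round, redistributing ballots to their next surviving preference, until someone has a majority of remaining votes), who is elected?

Elena

Round 1: Nadia 7, Priya 6, Elena 10, Zara 15, Sven 4. Eliminate Sven.
Round 2: Nadia 7, Priya 6, Elena 14, Zara 15. Eliminate Priya.
Round 3: Nadia 13, Elena 14, Zara 15. Eliminate Nadia.
Round 4: Elena 27, Zara 15. Elena has a majority.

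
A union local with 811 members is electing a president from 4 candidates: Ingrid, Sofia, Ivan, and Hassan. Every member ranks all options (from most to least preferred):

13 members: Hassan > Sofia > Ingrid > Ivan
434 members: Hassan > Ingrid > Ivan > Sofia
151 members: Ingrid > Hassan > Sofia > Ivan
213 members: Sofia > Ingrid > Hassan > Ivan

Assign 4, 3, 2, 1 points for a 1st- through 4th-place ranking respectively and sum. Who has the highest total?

Hassan

Ingrid: 13·2 + 434·3 + 151·4 + 213·3 = 2571
Sofia: 13·3 + 434·1 + 151·2 + 213·4 = 1627
Ivan: 13·1 + 434·2 + 151·1 + 213·1 = 1245
Hassan: 13·4 + 434·4 + 151·3 + 213·2 = 2667
Hassan has the highest Borda score (2667).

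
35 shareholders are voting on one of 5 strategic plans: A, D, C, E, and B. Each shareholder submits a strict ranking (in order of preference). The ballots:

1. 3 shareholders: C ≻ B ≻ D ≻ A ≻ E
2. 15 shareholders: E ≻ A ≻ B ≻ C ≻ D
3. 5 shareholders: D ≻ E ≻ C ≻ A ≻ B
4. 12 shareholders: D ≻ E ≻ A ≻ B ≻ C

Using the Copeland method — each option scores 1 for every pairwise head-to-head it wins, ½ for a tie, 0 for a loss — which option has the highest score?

E

A: beats C and B; loses to D and E → score 2.
D: beats A and E; loses to C and B → score 2.
C: beats D; loses to A, E, and B → score 1.
E: beats A, C, and B; loses to D → score 3.
B: beats D and C; loses to A and E → score 2.
E has the best pairwise record.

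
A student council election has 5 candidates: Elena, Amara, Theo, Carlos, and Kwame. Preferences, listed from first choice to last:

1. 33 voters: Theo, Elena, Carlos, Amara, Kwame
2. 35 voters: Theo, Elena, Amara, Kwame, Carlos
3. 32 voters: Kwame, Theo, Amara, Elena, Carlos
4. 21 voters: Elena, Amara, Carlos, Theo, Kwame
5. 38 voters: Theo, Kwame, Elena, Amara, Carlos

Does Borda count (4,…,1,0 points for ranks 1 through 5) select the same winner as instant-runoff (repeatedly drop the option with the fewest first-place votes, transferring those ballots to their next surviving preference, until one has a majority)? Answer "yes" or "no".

yes

Borda — scores: Elena 396, Amara 268, Theo 541, Carlos 108, Kwame 277. Winner: Theo.
Instant-runoff — R1 Elena 21, Amara 0, Theo 106, Carlos 0, Kwame 32 (Theo winner). Winner: Theo.
The two methods agree.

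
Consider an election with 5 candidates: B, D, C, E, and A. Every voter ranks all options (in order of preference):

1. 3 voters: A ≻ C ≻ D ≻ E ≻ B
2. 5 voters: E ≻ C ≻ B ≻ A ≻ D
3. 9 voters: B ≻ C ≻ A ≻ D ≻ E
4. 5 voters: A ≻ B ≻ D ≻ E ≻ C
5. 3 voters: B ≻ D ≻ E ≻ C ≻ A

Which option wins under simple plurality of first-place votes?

First-place votes: B 12, D 0, C 0, E 5, A 8.
B has the most first-place votes.

B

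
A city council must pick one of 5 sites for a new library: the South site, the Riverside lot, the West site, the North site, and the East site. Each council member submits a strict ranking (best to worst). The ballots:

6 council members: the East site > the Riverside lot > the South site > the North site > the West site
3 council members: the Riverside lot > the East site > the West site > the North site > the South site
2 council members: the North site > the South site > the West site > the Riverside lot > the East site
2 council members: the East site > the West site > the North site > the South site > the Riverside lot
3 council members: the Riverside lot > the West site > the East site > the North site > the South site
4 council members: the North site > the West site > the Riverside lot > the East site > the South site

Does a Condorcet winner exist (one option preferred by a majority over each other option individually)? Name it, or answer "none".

the Riverside lot vs the South site: 16–4 for the Riverside lot.
the Riverside lot vs the West site: 12–8 for the Riverside lot.
the Riverside lot vs the North site: 12–8 for the Riverside lot.
the Riverside lot vs the East site: 12–8 for the Riverside lot.
the Riverside lot beats every other option head-to-head.

the Riverside lot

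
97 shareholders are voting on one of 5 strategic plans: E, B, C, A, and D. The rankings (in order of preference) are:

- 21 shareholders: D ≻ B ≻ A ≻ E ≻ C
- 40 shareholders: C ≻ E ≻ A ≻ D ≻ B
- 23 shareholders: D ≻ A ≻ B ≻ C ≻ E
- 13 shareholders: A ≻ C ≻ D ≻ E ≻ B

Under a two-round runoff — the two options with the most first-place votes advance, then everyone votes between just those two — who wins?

C

Round 1 first-place votes: E 0, B 0, C 40, A 13, D 44.
D and C advance.
Runoff: D is preferred to C by 44 voters; C by 53.
C wins the runoff.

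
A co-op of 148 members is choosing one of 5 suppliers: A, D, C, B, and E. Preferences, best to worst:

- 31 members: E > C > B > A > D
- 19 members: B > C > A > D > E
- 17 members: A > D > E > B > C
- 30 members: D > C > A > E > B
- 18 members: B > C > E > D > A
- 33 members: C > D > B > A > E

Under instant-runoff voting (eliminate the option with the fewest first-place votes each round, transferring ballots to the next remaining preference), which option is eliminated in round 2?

E

Round 1: A 17, D 30, C 33, B 37, E 31. Eliminate A.
Round 2: D 47, C 33, B 37, E 31. Eliminate E.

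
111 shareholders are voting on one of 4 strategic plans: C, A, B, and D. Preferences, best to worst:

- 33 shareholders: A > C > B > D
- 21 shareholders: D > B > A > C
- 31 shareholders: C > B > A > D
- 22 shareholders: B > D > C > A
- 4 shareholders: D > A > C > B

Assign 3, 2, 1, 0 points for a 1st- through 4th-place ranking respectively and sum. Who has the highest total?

B

C: 33·2 + 21·0 + 31·3 + 22·1 + 4·1 = 185
A: 33·3 + 21·1 + 31·1 + 22·0 + 4·2 = 159
B: 33·1 + 21·2 + 31·2 + 22·3 + 4·0 = 203
D: 33·0 + 21·3 + 31·0 + 22·2 + 4·3 = 119
B has the highest Borda score (203).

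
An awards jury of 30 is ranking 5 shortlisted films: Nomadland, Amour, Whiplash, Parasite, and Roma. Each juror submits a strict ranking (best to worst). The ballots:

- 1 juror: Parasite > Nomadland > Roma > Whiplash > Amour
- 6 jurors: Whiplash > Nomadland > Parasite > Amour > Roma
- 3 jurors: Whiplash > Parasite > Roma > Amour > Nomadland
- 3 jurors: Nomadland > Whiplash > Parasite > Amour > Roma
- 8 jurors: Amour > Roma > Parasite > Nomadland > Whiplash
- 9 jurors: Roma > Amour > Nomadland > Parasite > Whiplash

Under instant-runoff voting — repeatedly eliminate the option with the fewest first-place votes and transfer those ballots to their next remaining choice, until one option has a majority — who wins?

Roma

Round 1: Nomadland 3, Amour 8, Whiplash 9, Parasite 1, Roma 9. Eliminate Parasite.
Round 2: Nomadland 4, Amour 8, Whiplash 9, Roma 9. Eliminate Nomadland.
Round 3: Amour 8, Whiplash 12, Roma 10. Eliminate Amour.
Round 4: Whiplash 12, Roma 18. Roma has a majority.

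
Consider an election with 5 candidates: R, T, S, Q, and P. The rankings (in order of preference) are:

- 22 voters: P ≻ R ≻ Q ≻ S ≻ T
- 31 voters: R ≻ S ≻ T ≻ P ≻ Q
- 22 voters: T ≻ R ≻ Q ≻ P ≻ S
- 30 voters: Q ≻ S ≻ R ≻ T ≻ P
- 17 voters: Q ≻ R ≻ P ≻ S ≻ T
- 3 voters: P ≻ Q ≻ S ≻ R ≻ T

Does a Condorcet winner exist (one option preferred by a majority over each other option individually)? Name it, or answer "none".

R vs T: 103–22 for R.
R vs S: 92–33 for R.
R vs Q: 75–50 for R.
R vs P: 100–25 for R.
R beats every other option head-to-head.

R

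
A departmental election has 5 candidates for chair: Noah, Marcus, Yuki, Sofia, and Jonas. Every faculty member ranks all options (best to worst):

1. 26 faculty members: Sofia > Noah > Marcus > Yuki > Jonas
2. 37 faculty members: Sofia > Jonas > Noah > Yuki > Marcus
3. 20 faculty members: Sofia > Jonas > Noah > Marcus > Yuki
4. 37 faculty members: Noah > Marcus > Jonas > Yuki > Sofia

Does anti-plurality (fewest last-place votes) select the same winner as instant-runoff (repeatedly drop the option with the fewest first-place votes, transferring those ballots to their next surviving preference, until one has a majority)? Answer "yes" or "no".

no

Anti-plurality — last-place votes: Noah 0, Marcus 37, Yuki 20, Sofia 37, Jonas 26. Winner: Noah.
Instant-runoff — R1 Noah 37, Marcus 0, Yuki 0, Sofia 83, Jonas 0 (Sofia winner). Winner: Sofia.
The two methods disagree.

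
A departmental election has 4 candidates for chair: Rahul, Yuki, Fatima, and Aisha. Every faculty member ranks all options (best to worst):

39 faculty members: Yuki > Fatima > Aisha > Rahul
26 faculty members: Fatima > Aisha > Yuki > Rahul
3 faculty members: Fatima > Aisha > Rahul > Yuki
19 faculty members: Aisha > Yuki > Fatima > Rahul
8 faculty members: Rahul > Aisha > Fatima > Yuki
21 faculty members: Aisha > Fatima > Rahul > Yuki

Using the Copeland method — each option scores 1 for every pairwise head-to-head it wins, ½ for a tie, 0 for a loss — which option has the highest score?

Fatima

Rahul: loses to Yuki, Fatima, and Aisha → score 0.
Yuki: beats Rahul; ties Fatima; loses to Aisha → score 1.5.
Fatima: beats Rahul and Aisha; ties Yuki → score 2.5.
Aisha: beats Rahul and Yuki; loses to Fatima → score 2.
Fatima has the best pairwise record.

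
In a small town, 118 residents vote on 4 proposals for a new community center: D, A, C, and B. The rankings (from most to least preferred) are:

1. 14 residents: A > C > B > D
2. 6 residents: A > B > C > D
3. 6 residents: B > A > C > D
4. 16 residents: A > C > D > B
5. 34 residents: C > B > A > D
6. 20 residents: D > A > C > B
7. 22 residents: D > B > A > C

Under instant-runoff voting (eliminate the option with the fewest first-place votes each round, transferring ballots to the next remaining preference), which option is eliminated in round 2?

C

Round 1: D 42, A 36, C 34, B 6. Eliminate B.
Round 2: D 42, A 42, C 34. Eliminate C.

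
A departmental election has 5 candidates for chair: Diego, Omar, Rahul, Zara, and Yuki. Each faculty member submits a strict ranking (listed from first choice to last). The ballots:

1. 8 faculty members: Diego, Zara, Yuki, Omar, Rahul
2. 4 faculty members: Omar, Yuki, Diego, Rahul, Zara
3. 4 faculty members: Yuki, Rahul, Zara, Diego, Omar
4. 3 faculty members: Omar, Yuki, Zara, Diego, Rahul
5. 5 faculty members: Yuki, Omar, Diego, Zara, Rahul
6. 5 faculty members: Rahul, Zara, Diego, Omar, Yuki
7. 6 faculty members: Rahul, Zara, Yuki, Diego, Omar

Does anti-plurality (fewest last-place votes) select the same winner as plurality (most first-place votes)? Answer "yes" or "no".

Anti-plurality — last-place votes: Diego 0, Omar 10, Rahul 16, Zara 4, Yuki 5. Winner: Diego.
Plurality — first-place votes: Diego 8, Omar 7, Rahul 11, Zara 0, Yuki 9. Winner: Rahul.
The two methods disagree.

no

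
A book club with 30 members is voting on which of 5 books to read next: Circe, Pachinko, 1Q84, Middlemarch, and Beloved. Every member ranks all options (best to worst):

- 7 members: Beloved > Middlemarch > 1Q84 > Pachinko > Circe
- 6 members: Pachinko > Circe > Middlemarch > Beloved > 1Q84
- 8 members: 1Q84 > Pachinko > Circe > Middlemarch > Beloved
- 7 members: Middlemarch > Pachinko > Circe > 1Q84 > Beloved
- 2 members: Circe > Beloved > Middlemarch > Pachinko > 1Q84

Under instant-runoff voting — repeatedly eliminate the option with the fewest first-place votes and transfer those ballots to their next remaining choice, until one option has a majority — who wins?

Middlemarch

Round 1: Circe 2, Pachinko 6, 1Q84 8, Middlemarch 7, Beloved 7. Eliminate Circe.
Round 2: Pachinko 6, 1Q84 8, Middlemarch 7, Beloved 9. Eliminate Pachinko.
Round 3: 1Q84 8, Middlemarch 13, Beloved 9. Eliminate 1Q84.
Round 4: Middlemarch 21, Beloved 9. Middlemarch has a majority.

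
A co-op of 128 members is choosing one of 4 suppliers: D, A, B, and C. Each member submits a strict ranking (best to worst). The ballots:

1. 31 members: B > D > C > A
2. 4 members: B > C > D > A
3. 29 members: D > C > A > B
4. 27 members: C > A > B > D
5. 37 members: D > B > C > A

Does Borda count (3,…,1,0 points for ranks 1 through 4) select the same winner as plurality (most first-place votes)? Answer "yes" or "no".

Borda — scores: D 264, A 83, B 206, C 215. Winner: D.
Plurality — first-place votes: D 66, A 0, B 35, C 27. Winner: D.
The two methods agree.

yes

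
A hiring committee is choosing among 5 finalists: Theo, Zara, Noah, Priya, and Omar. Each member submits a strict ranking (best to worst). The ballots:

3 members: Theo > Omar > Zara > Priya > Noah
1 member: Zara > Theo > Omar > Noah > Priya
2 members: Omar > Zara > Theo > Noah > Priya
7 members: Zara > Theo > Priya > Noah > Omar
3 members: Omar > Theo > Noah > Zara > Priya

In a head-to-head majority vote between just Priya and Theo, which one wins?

Theo

Voters preferring Priya to Theo: 0; preferring Theo to Priya: 16.
Theo wins the head-to-head.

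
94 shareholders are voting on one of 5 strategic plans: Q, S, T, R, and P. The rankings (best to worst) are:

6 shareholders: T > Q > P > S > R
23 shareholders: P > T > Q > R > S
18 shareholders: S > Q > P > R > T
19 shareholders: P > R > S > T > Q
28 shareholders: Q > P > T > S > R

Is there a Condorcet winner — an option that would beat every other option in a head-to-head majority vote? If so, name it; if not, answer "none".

Checking pairwise contests:
T beats Q 48–46.
Q beats S 57–37.
P beats T 88–6.
Q beats R 75–19.
Q beats P 52–42.
Every option loses at least one head-to-head, so there is no Condorcet winner.

none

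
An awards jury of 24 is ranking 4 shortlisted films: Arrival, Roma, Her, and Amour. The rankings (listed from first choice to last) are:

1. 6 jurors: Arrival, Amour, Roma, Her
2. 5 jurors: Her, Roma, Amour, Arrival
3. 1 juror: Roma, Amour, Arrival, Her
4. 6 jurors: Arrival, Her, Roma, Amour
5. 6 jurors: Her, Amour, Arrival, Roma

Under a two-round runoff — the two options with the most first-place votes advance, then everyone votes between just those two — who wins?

Arrival

Round 1 first-place votes: Arrival 12, Roma 1, Her 11, Amour 0.
Arrival and Her advance.
Runoff: Arrival is preferred to Her by 13 voters; Her by 11.
Arrival wins the runoff.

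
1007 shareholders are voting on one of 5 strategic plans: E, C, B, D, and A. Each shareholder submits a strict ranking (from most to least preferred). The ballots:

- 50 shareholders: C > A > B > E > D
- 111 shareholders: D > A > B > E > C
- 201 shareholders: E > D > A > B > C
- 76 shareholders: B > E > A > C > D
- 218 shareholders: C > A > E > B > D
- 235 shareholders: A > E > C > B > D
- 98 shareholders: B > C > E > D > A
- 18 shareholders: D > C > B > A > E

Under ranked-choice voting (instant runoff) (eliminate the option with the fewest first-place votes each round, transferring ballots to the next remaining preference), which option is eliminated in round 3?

Round 1: E 201, C 268, B 174, D 129, A 235. Eliminate D.
Round 2: E 201, C 286, B 174, A 346. Eliminate B.
Round 3: E 277, C 384, A 346. Eliminate E.

E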